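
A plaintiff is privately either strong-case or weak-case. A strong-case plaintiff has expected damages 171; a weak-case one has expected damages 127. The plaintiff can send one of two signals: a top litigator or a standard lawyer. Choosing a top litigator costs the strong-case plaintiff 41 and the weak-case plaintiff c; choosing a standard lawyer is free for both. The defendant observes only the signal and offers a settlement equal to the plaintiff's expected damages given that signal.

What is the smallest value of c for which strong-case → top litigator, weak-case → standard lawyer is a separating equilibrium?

Under separation: top litigator → strong-case (pays 171); standard lawyer → weak-case (pays 127).
Strong-case: 171 − 41 = 130 ≥ 127 − 0 = 127. Holds regardless of c. ✓
Weak-case: 127 − 0 ≥ 171 − c, so c ≥ 171 − 127 = 44.

44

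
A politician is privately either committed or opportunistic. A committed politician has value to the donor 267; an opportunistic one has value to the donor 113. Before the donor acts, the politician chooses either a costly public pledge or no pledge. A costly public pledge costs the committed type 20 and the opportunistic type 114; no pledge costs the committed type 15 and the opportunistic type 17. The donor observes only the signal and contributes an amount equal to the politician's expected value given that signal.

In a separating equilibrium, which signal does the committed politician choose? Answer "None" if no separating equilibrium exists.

None

Try committed → pledge, opportunistic → no pledge:
  If types separate, pledge earns payment 267 and no pledge earns 113.
  Committed: pledge gives 267 − 20 = 247; no pledge gives 113 − 15 = 98. No deviation. ✓
  Opportunistic: no pledge gives 113 − 17 = 96; pledge gives 267 − 114 = 153. Would deviate. ✗
Try committed → no pledge, opportunistic → pledge:
  If types separate, no pledge earns payment 267 and pledge earns 113.
  Committed: no pledge gives 267 − 15 = 252; pledge gives 113 − 20 = 93. No deviation. ✓
  Opportunistic: pledge gives 113 − 114 = -1; no pledge gives 267 − 17 = 250. Would deviate. ✗
Neither assignment is incentive-compatible.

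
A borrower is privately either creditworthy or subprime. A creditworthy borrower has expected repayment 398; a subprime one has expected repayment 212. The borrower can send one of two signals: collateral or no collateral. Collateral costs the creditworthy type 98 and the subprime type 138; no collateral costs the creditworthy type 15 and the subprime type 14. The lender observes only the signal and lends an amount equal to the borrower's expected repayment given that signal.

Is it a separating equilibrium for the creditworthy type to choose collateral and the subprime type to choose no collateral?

If types separate, collateral earns payment 398 and no collateral earns 212.
Creditworthy: collateral gives 398 − 98 = 300; no collateral gives 212 − 15 = 197. No deviation. ✓
Subprime: no collateral gives 212 − 14 = 198; collateral gives 398 − 138 = 260. Would deviate. ✗

No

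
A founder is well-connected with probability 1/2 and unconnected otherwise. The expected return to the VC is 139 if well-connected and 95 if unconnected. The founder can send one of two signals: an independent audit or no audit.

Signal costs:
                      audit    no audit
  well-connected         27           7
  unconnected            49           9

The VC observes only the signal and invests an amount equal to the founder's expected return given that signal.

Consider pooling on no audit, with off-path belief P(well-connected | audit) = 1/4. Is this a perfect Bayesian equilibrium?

On the equilibrium path (no audit) the VC holds the prior 1/2 and pays 1/2·139 + 1/2·95 = 117. Off-path (audit) belief 1/4 gives 1/4·139 + 3/4·95 = 106.
Well-connected: no audit gives 117 − 7 = 110; audit gives 106 − 27 = 79. Stays. ✓
Unconnected: no audit gives 117 − 9 = 108; audit gives 106 − 49 = 57. Stays. ✓
Beliefs are Bayes-consistent on-path and both types best-respond.

Yes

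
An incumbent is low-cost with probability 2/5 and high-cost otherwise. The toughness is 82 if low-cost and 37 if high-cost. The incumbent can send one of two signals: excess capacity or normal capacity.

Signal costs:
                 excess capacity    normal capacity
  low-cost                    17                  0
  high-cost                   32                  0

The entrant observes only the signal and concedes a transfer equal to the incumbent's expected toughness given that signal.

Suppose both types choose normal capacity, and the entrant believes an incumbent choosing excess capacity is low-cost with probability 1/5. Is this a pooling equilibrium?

Yes

At the pooled signal (normal capacity) the entrant holds the prior 2/5 and pays 2/5·82 + 3/5·37 = 55. Off-path (excess capacity) belief 1/5 gives 1/5·82 + 4/5·37 = 46.
Low-cost: normal capacity gives 55 − 0 = 55; excess capacity gives 46 − 17 = 29. Stays. ✓
High-cost: normal capacity gives 55 − 0 = 55; excess capacity gives 46 − 32 = 14. Stays. ✓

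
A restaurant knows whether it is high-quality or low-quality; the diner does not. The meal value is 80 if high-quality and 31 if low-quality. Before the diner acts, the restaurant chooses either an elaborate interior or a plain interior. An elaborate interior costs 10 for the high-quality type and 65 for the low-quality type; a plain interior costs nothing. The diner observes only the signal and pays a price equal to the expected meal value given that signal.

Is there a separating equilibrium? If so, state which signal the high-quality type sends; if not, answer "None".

Try high-quality → elaborate interior, low-quality → plain interior:
  If types separate, elaborate interior earns payment 80 and plain interior earns 31.
  High-quality: elaborate interior gives 80 − 10 = 70; plain interior gives 31 − 0 = 31. No deviation. ✓
  Low-quality: plain interior gives 31 − 0 = 31; elaborate interior gives 80 − 65 = 15. No deviation. ✓
Both hold — the high-quality type sends elaborate interior.

elaborate interior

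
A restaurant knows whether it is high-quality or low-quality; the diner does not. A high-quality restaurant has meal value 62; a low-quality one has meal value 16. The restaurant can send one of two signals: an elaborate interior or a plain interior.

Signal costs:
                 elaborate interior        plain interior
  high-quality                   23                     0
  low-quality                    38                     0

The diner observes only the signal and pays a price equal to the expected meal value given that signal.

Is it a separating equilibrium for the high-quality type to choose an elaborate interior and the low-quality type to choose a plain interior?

Under separation the diner infers type exactly: elaborate interior → high-quality (pays 62), plain interior → low-quality (pays 16).
High-quality: elaborate interior gives 62 − 23 = 39; plain interior gives 16 − 0 = 16. No deviation. ✓
Low-quality: plain interior gives 16 − 0 = 16; elaborate interior gives 62 − 38 = 24. Would deviate. ✗

No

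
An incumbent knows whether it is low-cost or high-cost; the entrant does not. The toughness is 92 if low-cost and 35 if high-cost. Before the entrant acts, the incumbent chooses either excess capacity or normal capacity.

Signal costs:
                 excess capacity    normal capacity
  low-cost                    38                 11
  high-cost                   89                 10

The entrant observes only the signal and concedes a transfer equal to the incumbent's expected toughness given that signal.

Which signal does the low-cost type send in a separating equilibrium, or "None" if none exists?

excess capacity

Try low-cost → excess capacity, high-cost → normal capacity:
  If types separate, excess capacity earns payment 92 and normal capacity earns 35.
  Low-cost: excess capacity gives 92 − 38 = 54; normal capacity gives 35 − 11 = 24. No deviation. ✓
  High-cost: normal capacity gives 35 − 10 = 25; excess capacity gives 92 − 89 = 3. No deviation. ✓
Both hold — the low-cost type sends excess capacity.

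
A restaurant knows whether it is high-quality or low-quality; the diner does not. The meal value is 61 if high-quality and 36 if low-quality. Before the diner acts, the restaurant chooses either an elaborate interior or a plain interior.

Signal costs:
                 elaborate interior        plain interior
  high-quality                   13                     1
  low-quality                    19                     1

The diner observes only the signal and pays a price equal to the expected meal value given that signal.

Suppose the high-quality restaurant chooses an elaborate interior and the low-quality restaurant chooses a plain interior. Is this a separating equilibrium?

No

If types separate, elaborate interior earns payment 61 and plain interior earns 36.
High-quality: elaborate interior gives 61 − 13 = 48; plain interior gives 36 − 1 = 35. No deviation. ✓
Low-quality: plain interior gives 36 − 1 = 35; elaborate interior gives 61 − 19 = 42. Would deviate. ✗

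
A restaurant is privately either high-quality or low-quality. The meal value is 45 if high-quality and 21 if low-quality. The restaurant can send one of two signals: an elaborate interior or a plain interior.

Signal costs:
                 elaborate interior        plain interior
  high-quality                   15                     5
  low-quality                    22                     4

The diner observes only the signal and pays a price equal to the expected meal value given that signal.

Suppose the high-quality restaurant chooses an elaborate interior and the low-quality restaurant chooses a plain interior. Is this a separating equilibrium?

Under separation the diner infers type exactly: elaborate interior → high-quality (pays 45), plain interior → low-quality (pays 21).
High-quality: elaborate interior gives 45 − 15 = 30; plain interior gives 21 − 5 = 16. No deviation. ✓
Low-quality: plain interior gives 21 − 4 = 17; elaborate interior gives 45 − 22 = 23. Would deviate. ✗

No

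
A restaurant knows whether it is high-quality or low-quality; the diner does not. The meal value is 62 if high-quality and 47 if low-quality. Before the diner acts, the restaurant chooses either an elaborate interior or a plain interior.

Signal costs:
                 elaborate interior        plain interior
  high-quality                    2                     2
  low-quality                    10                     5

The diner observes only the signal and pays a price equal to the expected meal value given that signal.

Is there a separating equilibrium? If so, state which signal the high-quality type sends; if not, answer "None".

None

Try high-quality → elaborate interior, low-quality → plain interior:
  Under separation the diner infers type exactly: elaborate interior → high-quality (pays 62), plain interior → low-quality (pays 47).
  High-quality: elaborate interior gives 62 − 2 = 60; plain interior gives 47 − 2 = 45. No deviation. ✓
  Low-quality: plain interior gives 47 − 5 = 42; elaborate interior gives 62 − 10 = 52. Would deviate. ✗
Try high-quality → plain interior, low-quality → elaborate interior:
  Under separation the diner infers type exactly: plain interior → high-quality (pays 62), elaborate interior → low-quality (pays 47).
  High-quality: plain interior gives 62 − 2 = 60; elaborate interior gives 47 − 2 = 45. No deviation. ✓
  Low-quality: elaborate interior gives 47 − 10 = 37; plain interior gives 62 − 5 = 57. Would deviate. ✗
Neither assignment is incentive-compatible.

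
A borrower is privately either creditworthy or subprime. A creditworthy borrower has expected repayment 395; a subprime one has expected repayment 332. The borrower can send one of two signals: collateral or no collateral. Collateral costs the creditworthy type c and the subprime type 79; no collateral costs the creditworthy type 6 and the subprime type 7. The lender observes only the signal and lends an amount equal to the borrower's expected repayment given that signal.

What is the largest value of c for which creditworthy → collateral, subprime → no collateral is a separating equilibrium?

Under separation: collateral → creditworthy (pays 395); no collateral → subprime (pays 332).
Subprime: 332 − 7 = 325 ≥ 395 − 79 = 316. Holds regardless of c. ✓
Creditworthy: 395 − c ≥ 332 − 6, so c ≤ 395 − 326 = 69.

69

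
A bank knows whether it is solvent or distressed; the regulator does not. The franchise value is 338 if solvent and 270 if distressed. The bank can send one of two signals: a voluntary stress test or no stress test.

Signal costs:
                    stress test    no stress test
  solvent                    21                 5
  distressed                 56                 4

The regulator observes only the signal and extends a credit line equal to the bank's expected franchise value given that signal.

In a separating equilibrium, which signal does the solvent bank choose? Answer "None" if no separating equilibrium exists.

None

Try solvent → stress test, distressed → no stress test:
  If types separate, stress test earns payment 338 and no stress test earns 270.
  Solvent: stress test gives 338 − 21 = 317; no stress test gives 270 − 5 = 265. No deviation. ✓
  Distressed: no stress test gives 270 − 4 = 266; stress test gives 338 − 56 = 282. Would deviate. ✗
Try solvent → no stress test, distressed → stress test:
  If types separate, no stress test earns payment 338 and stress test earns 270.
  Solvent: no stress test gives 338 − 5 = 333; stress test gives 270 − 21 = 249. No deviation. ✓
  Distressed: stress test gives 270 − 56 = 214; no stress test gives 338 − 4 = 334. Would deviate. ✗
Neither assignment is incentive-compatible.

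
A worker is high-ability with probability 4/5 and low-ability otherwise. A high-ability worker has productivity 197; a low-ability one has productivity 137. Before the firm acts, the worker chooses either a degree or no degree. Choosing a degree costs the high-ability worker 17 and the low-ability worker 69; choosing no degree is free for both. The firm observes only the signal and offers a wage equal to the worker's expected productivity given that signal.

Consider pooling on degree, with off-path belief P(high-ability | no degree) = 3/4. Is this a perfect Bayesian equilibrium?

No

On the equilibrium path (degree) the firm holds the prior 4/5 and pays 4/5·197 + 1/5·137 = 185. Off-path (no degree) belief 3/4 gives 3/4·197 + 1/4·137 = 182.
High-ability: degree gives 185 − 17 = 168; no degree gives 182 − 0 = 182. Deviates. ✗
Low-ability: degree gives 185 − 69 = 116; no degree gives 182 − 0 = 182. Deviates. ✗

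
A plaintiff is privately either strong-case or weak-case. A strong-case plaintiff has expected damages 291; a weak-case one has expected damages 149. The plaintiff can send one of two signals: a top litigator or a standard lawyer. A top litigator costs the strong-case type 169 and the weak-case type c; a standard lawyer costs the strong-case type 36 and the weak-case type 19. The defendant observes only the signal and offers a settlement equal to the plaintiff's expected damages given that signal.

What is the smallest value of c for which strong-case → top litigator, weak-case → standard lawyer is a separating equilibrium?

161

Under separation: top litigator → strong-case (pays 291); standard lawyer → weak-case (pays 149).
Strong-case: 291 − 169 = 122 ≥ 149 − 36 = 113. Holds regardless of c. ✓
Weak-case: 149 − 19 ≥ 291 − c, so c ≥ 291 − 130 = 161.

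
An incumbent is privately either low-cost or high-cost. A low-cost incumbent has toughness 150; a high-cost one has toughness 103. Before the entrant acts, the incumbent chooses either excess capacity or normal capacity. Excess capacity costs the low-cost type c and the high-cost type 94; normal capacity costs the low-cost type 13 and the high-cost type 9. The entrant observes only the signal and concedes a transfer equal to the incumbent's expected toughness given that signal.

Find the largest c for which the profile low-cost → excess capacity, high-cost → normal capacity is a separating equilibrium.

Under separation: excess capacity → low-cost (pays 150); normal capacity → high-cost (pays 103).
High-cost: 103 − 9 = 94 ≥ 150 − 94 = 56. Holds regardless of c. ✓
Low-cost: 150 − c ≥ 103 − 13, so c ≤ 150 − 90 = 60.

60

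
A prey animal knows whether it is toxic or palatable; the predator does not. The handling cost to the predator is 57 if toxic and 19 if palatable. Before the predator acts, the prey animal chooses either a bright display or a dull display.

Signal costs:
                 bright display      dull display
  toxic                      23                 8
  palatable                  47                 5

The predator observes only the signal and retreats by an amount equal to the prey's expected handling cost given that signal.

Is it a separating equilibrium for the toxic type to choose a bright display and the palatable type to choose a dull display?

Yes

If types separate, bright display earns payment 57 and dull display earns 19.
Toxic: bright display gives 57 − 23 = 34; dull display gives 19 − 8 = 11. No deviation. ✓
Palatable: dull display gives 19 − 5 = 14; bright display gives 57 − 47 = 10. No deviation. ✓
Neither type gains from mimicking the other.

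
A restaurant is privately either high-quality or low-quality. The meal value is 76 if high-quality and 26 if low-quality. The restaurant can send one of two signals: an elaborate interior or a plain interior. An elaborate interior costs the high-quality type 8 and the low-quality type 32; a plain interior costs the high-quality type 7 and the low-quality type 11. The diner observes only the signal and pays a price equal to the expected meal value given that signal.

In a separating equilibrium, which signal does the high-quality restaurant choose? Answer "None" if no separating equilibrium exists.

None

Try high-quality → elaborate interior, low-quality → plain interior:
  Under separation the diner infers type exactly: elaborate interior → high-quality (pays 76), plain interior → low-quality (pays 26).
  High-quality: elaborate interior gives 76 − 8 = 68; plain interior gives 26 − 7 = 19. No deviation. ✓
  Low-quality: plain interior gives 26 − 11 = 15; elaborate interior gives 76 − 32 = 44. Would deviate. ✗
Try high-quality → plain interior, low-quality → elaborate interior:
  Under separation the diner infers type exactly: plain interior → high-quality (pays 76), elaborate interior → low-quality (pays 26).
  High-quality: plain interior gives 76 − 7 = 69; elaborate interior gives 26 − 8 = 18. No deviation. ✓
  Low-quality: elaborate interior gives 26 − 32 = -6; plain interior gives 76 − 11 = 65. Would deviate. ✗
Neither assignment is incentive-compatible.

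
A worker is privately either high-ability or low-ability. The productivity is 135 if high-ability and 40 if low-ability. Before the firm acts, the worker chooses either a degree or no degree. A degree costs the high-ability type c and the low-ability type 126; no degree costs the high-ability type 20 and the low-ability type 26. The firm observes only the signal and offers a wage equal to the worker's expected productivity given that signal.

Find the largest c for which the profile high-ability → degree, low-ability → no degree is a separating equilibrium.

Under separation: degree → high-ability (pays 135); no degree → low-ability (pays 40).
Low-ability: 40 − 26 = 14 ≥ 135 − 126 = 9. Holds regardless of c. ✓
High-ability: 135 − c ≥ 40 − 20, so c ≤ 135 − 20 = 115.

115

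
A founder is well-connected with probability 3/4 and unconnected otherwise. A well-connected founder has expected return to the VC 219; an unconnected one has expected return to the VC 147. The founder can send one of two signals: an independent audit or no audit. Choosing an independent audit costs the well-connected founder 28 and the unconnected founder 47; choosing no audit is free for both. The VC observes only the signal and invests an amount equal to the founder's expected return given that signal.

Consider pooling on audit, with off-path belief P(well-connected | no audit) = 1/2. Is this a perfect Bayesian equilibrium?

On the equilibrium path (audit) the VC holds the prior 3/4 and pays 3/4·219 + 1/4·147 = 201. Off-path (no audit) belief 1/2 gives 1/2·219 + 1/2·147 = 183.
Well-connected: audit gives 201 − 28 = 173; no audit gives 183 − 0 = 183. Deviates. ✗
Unconnected: audit gives 201 − 47 = 154; no audit gives 183 − 0 = 183. Deviates. ✗

No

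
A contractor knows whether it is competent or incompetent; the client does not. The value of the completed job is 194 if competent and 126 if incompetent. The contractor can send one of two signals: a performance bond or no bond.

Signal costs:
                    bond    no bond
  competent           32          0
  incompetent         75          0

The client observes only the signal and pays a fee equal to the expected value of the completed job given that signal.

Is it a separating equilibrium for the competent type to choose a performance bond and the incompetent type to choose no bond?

Yes

If types separate, bond earns payment 194 and no bond earns 126.
Competent: bond gives 194 − 32 = 162; no bond gives 126 − 0 = 126. No deviation. ✓
Incompetent: no bond gives 126 − 0 = 126; bond gives 194 − 75 = 119. No deviation. ✓
Both incentive constraints hold.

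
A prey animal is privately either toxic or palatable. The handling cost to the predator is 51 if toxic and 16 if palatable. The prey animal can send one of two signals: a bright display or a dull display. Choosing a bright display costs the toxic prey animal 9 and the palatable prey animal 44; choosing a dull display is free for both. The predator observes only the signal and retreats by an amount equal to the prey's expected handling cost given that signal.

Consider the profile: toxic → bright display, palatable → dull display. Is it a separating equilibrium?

If types separate, bright display earns payment 51 and dull display earns 16.
Toxic: bright display gives 51 − 9 = 42; dull display gives 16 − 0 = 16. No deviation. ✓
Palatable: dull display gives 16 − 0 = 16; bright display gives 51 − 44 = 7. No deviation. ✓
Neither type gains from mimicking the other.

Yes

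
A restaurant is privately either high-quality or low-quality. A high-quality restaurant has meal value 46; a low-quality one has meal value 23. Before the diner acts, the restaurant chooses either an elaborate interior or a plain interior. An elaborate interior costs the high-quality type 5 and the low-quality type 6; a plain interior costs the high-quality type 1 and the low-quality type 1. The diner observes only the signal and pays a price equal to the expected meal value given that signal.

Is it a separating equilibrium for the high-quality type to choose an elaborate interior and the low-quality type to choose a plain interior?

No

If types separate, elaborate interior earns payment 46 and plain interior earns 23.
High-quality: elaborate interior gives 46 − 5 = 41; plain interior gives 23 − 1 = 22. No deviation. ✓
Low-quality: plain interior gives 23 − 1 = 22; elaborate interior gives 46 − 6 = 40. Would deviate. ✗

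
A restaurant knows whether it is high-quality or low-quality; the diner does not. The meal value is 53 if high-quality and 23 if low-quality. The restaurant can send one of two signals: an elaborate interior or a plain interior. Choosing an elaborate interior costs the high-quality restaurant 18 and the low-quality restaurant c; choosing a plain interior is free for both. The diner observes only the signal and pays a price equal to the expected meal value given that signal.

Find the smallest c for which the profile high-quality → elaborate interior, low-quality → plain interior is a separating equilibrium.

30

Under separation: elaborate interior → high-quality (pays 53); plain interior → low-quality (pays 23).
High-quality: 53 − 18 = 35 ≥ 23 − 0 = 23. Holds regardless of c. ✓
Low-quality: 23 − 0 ≥ 53 − c, so c ≥ 53 − 23 = 30.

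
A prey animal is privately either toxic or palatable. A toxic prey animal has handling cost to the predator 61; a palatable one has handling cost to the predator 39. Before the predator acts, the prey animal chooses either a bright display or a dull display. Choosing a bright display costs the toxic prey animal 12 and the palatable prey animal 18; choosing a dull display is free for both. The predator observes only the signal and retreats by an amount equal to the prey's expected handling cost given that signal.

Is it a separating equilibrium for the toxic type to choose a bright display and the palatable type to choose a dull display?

No

Under separation the predator infers type exactly: bright display → toxic (pays 61), dull display → palatable (pays 39).
Toxic: bright display gives 61 − 12 = 49; dull display gives 39 − 0 = 39. No deviation. ✓
Palatable: dull display gives 39 − 0 = 39; bright display gives 61 − 18 = 43. Would deviate. ✗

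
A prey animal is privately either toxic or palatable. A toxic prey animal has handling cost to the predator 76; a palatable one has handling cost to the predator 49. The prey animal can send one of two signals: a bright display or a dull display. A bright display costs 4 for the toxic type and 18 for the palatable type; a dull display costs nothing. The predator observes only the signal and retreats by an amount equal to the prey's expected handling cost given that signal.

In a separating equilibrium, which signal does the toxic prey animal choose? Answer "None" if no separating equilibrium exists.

Try toxic → bright display, palatable → dull display:
  If types separate, bright display earns payment 76 and dull display earns 49.
  Toxic: bright display gives 76 − 4 = 72; dull display gives 49 − 0 = 49. No deviation. ✓
  Palatable: dull display gives 49 − 0 = 49; bright display gives 76 − 18 = 58. Would deviate. ✗
Try toxic → dull display, palatable → bright display:
  If types separate, dull display earns payment 76 and bright display earns 49.
  Toxic: dull display gives 76 − 0 = 76; bright display gives 49 − 4 = 45. No deviation. ✓
  Palatable: bright display gives 49 − 18 = 31; dull display gives 76 − 0 = 76. Would deviate. ✗
Neither assignment is incentive-compatible.

None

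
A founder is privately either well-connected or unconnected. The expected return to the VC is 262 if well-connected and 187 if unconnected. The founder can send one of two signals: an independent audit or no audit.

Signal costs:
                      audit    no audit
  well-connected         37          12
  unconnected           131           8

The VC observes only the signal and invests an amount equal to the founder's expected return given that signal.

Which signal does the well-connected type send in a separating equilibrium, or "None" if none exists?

Try well-connected → audit, unconnected → no audit:
  If types separate, audit earns payment 262 and no audit earns 187.
  Well-connected: audit gives 262 − 37 = 225; no audit gives 187 − 12 = 175. No deviation. ✓
  Unconnected: no audit gives 187 − 8 = 179; audit gives 262 − 131 = 131. No deviation. ✓
Both hold — the well-connected type sends audit.

audit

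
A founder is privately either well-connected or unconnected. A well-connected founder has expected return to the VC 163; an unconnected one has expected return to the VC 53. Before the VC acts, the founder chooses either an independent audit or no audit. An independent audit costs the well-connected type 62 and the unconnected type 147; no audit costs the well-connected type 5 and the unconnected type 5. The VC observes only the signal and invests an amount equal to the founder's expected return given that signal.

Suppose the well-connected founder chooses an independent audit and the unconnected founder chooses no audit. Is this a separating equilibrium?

If types separate, audit earns payment 163 and no audit earns 53.
Well-connected: audit gives 163 − 62 = 101; no audit gives 53 − 5 = 48. No deviation. ✓
Unconnected: no audit gives 53 − 5 = 48; audit gives 163 − 147 = 16. No deviation. ✓
Neither type gains from mimicking the other.

Yes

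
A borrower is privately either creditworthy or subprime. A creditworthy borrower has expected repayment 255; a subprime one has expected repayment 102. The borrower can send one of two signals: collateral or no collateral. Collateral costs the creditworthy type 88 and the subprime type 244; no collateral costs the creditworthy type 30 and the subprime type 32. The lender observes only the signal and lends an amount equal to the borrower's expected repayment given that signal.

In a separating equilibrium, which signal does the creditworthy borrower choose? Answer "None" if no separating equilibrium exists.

collateral

Try creditworthy → collateral, subprime → no collateral:
  If types separate, collateral earns payment 255 and no collateral earns 102.
  Creditworthy: collateral gives 255 − 88 = 167; no collateral gives 102 − 30 = 72. No deviation. ✓
  Subprime: no collateral gives 102 − 32 = 70; collateral gives 255 − 244 = 11. No deviation. ✓
Both hold — the creditworthy type sends collateral.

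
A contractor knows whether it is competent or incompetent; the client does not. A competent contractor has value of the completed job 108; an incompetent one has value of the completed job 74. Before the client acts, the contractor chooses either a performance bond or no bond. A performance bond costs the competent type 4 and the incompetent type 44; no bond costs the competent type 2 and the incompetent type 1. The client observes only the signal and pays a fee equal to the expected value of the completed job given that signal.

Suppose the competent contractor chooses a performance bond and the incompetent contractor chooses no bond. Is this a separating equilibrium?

Yes

If types separate, bond earns payment 108 and no bond earns 74.
Competent: bond gives 108 − 4 = 104; no bond gives 74 − 2 = 72. No deviation. ✓
Incompetent: no bond gives 74 − 1 = 73; bond gives 108 − 44 = 64. No deviation. ✓
Neither type gains from mimicking the other.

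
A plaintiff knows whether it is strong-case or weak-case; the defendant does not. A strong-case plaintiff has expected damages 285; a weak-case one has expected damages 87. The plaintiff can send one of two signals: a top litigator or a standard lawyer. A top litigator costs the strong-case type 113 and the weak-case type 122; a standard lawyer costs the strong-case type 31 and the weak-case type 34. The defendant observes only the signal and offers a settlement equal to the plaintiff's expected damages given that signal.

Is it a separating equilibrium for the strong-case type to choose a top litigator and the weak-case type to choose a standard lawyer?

Under separation the defendant infers type exactly: top litigator → strong-case (pays 285), standard lawyer → weak-case (pays 87).
Strong-case: top litigator gives 285 − 113 = 172; standard lawyer gives 87 − 31 = 56. No deviation. ✓
Weak-case: standard lawyer gives 87 − 34 = 53; top litigator gives 285 − 122 = 163. Would deviate. ✗

No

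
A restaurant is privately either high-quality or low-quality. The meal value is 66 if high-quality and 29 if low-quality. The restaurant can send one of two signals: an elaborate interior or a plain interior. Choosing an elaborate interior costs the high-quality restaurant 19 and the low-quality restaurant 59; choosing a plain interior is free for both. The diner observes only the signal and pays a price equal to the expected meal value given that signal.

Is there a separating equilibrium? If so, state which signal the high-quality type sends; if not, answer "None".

Try high-quality → elaborate interior, low-quality → plain interior:
  Under separation the diner infers type exactly: elaborate interior → high-quality (pays 66), plain interior → low-quality (pays 29).
  High-quality: elaborate interior gives 66 − 19 = 47; plain interior gives 29 − 0 = 29. No deviation. ✓
  Low-quality: plain interior gives 29 − 0 = 29; elaborate interior gives 66 − 59 = 7. No deviation. ✓
Both hold — the high-quality type sends elaborate interior.

elaborate interior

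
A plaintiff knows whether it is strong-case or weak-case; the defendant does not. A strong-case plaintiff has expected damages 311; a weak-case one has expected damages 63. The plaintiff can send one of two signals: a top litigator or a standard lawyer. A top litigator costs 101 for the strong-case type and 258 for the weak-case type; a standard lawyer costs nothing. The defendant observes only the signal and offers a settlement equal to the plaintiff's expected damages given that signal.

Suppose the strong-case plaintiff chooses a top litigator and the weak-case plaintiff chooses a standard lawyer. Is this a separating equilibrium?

If types separate, top litigator earns payment 311 and standard lawyer earns 63.
Strong-case: top litigator gives 311 − 101 = 210; standard lawyer gives 63 − 0 = 63. No deviation. ✓
Weak-case: standard lawyer gives 63 − 0 = 63; top litigator gives 311 − 258 = 53. No deviation. ✓
Both incentive constraints hold.

Yes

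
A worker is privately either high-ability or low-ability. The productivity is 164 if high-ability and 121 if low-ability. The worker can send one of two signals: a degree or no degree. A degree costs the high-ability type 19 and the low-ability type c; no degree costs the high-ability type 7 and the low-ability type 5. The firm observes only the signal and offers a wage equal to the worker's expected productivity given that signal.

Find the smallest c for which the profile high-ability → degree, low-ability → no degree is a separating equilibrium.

Under separation: degree → high-ability (pays 164); no degree → low-ability (pays 121).
High-ability: 164 − 19 = 145 ≥ 121 − 7 = 114. Holds regardless of c. ✓
Low-ability: 121 − 5 ≥ 164 − c, so c ≥ 164 − 116 = 48.

48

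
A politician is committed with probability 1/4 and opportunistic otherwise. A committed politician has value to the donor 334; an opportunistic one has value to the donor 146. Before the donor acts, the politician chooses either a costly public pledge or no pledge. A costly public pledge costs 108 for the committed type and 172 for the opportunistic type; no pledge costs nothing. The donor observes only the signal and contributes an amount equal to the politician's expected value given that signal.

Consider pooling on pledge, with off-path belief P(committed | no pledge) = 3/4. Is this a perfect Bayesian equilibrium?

On the equilibrium path (pledge) the donor holds the prior 1/4 and pays 1/4·334 + 3/4·146 = 193. Off-path (no pledge) belief 3/4 gives 3/4·334 + 1/4·146 = 287.
Committed: pledge gives 193 − 108 = 85; no pledge gives 287 − 0 = 287. Deviates. ✗
Opportunistic: pledge gives 193 − 172 = 21; no pledge gives 287 − 0 = 287. Deviates. ✗

No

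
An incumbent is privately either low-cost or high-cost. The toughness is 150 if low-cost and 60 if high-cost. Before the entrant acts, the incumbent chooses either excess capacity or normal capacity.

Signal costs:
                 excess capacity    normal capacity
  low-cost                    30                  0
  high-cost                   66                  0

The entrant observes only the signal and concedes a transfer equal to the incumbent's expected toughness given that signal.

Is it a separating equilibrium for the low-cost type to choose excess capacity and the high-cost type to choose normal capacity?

No

If types separate, excess capacity earns payment 150 and normal capacity earns 60.
Low-cost: excess capacity gives 150 − 30 = 120; normal capacity gives 60 − 0 = 60. No deviation. ✓
High-cost: normal capacity gives 60 − 0 = 60; excess capacity gives 150 − 66 = 84. Would deviate. ✗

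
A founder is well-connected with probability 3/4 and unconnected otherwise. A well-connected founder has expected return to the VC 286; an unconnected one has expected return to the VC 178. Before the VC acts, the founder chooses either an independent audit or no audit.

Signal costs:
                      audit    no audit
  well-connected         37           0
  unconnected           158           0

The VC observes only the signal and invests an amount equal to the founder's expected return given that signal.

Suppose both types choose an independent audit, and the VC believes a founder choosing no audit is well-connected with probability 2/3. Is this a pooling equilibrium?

No

At the pooled signal (audit) the VC holds the prior 3/4 and pays 3/4·286 + 1/4·178 = 259. Off-path (no audit) belief 2/3 gives 2/3·286 + 1/3·178 = 250.
Well-connected: audit gives 259 − 37 = 222; no audit gives 250 − 0 = 250. Deviates. ✗
Unconnected: audit gives 259 − 158 = 101; no audit gives 250 − 0 = 250. Deviates. ✗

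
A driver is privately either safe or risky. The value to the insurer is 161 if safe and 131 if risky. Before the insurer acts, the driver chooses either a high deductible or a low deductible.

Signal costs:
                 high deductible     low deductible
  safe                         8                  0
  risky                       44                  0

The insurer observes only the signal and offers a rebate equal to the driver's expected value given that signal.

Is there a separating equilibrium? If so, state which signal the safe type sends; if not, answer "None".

high deductible

Try safe → high deductible, risky → low deductible:
  Under separation the insurer infers type exactly: high deductible → safe (pays 161), low deductible → risky (pays 131).
  Safe: high deductible gives 161 − 8 = 153; low deductible gives 131 − 0 = 131. No deviation. ✓
  Risky: low deductible gives 131 − 0 = 131; high deductible gives 161 − 44 = 117. No deviation. ✓
Both hold — the safe type sends high deductible.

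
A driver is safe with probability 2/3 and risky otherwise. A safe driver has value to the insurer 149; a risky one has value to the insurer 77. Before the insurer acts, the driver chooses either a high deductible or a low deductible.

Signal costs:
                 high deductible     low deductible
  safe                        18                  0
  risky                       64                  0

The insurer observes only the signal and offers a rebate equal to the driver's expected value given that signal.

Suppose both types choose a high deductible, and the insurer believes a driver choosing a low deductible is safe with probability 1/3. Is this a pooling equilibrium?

At the pooled signal (high deductible) the insurer holds the prior 2/3 and pays 2/3·149 + 1/3·77 = 125. Off-path (low deductible) belief 1/3 gives 1/3·149 + 2/3·77 = 101.
Safe: high deductible gives 125 − 18 = 107; low deductible gives 101 − 0 = 101. Stays. ✓
Risky: high deductible gives 125 − 64 = 61; low deductible gives 101 − 0 = 101. Deviates. ✗

No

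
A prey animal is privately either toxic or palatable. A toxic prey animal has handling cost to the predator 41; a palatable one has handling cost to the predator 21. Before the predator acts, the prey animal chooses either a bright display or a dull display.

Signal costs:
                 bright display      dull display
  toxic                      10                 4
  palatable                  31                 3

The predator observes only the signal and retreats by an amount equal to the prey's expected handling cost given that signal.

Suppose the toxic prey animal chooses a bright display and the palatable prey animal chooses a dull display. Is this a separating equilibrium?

If types separate, bright display earns payment 41 and dull display earns 21.
Toxic: bright display gives 41 − 10 = 31; dull display gives 21 − 4 = 17. No deviation. ✓
Palatable: dull display gives 21 − 3 = 18; bright display gives 41 − 31 = 10. No deviation. ✓
Both incentive constraints hold.

Yes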